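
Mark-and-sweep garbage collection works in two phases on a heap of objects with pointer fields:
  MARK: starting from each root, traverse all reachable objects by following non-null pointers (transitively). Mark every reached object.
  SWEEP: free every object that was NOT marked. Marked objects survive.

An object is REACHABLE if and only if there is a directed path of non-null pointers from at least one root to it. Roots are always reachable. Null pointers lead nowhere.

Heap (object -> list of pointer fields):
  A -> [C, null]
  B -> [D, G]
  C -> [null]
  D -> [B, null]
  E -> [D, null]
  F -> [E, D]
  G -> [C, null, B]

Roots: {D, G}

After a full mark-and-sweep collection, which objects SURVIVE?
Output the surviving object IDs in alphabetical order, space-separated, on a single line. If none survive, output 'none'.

Answer: B C D G

Derivation:
Roots: D G
Mark D: refs=B null, marked=D
Mark G: refs=C null B, marked=D G
Mark B: refs=D G, marked=B D G
Mark C: refs=null, marked=B C D G
Unmarked (collected): A E F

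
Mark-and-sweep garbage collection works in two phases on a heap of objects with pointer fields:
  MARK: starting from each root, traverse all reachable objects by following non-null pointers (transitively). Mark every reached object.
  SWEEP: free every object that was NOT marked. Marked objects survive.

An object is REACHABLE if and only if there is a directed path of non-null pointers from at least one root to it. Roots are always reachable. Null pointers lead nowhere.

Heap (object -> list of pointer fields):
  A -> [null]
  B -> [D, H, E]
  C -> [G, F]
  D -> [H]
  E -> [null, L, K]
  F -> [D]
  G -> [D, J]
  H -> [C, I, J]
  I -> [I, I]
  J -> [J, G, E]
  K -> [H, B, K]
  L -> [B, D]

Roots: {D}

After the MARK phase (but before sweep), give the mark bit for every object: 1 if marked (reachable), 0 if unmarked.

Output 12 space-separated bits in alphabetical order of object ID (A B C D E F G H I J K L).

Answer: 0 1 1 1 1 1 1 1 1 1 1 1

Derivation:
Roots: D
Mark D: refs=H, marked=D
Mark H: refs=C I J, marked=D H
Mark C: refs=G F, marked=C D H
Mark I: refs=I I, marked=C D H I
Mark J: refs=J G E, marked=C D H I J
Mark G: refs=D J, marked=C D G H I J
Mark F: refs=D, marked=C D F G H I J
Mark E: refs=null L K, marked=C D E F G H I J
Mark L: refs=B D, marked=C D E F G H I J L
Mark K: refs=H B K, marked=C D E F G H I J K L
Mark B: refs=D H E, marked=B C D E F G H I J K L
Unmarked (collected): A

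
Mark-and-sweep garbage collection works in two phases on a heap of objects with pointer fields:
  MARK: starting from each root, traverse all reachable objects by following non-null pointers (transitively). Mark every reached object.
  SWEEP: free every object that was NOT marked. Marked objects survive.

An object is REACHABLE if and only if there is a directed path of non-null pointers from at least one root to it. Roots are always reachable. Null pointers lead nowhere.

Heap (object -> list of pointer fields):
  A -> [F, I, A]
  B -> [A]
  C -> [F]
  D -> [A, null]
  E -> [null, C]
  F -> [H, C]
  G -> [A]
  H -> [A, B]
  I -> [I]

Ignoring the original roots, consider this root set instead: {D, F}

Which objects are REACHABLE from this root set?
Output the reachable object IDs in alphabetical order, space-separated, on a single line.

Roots: D F
Mark D: refs=A null, marked=D
Mark F: refs=H C, marked=D F
Mark A: refs=F I A, marked=A D F
Mark H: refs=A B, marked=A D F H
Mark C: refs=F, marked=A C D F H
Mark I: refs=I, marked=A C D F H I
Mark B: refs=A, marked=A B C D F H I
Unmarked (collected): E G

Answer: A B C D F H I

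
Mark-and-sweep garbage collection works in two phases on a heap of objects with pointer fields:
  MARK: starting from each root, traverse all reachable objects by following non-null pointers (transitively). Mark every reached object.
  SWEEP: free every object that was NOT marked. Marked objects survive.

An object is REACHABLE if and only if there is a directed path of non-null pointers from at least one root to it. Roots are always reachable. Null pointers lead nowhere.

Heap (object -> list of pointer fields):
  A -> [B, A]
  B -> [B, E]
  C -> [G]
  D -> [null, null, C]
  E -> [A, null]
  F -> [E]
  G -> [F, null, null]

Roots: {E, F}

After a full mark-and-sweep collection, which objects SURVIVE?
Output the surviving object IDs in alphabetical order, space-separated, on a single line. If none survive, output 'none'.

Answer: A B E F

Derivation:
Roots: E F
Mark E: refs=A null, marked=E
Mark F: refs=E, marked=E F
Mark A: refs=B A, marked=A E F
Mark B: refs=B E, marked=A B E F
Unmarked (collected): C D G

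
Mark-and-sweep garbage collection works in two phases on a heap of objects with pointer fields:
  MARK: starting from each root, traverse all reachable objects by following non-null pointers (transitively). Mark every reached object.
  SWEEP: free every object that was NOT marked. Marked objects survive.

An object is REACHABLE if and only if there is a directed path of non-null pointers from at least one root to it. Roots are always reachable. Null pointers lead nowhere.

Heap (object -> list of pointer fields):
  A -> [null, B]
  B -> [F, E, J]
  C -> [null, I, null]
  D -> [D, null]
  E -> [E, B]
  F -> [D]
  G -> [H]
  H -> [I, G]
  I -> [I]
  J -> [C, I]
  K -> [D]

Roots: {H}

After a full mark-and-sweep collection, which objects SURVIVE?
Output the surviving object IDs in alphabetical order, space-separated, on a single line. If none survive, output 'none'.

Roots: H
Mark H: refs=I G, marked=H
Mark I: refs=I, marked=H I
Mark G: refs=H, marked=G H I
Unmarked (collected): A B C D E F J K

Answer: G H I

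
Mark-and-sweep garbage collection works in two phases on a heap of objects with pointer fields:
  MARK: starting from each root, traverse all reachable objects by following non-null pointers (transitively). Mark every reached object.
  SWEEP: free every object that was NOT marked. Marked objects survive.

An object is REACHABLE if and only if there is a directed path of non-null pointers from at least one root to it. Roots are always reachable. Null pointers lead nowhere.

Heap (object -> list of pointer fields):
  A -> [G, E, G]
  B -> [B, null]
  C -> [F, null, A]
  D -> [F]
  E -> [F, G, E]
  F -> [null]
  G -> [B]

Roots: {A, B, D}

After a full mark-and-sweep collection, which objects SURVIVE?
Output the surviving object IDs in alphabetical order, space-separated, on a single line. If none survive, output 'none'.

Roots: A B D
Mark A: refs=G E G, marked=A
Mark B: refs=B null, marked=A B
Mark D: refs=F, marked=A B D
Mark G: refs=B, marked=A B D G
Mark E: refs=F G E, marked=A B D E G
Mark F: refs=null, marked=A B D E F G
Unmarked (collected): C

Answer: A B D E F G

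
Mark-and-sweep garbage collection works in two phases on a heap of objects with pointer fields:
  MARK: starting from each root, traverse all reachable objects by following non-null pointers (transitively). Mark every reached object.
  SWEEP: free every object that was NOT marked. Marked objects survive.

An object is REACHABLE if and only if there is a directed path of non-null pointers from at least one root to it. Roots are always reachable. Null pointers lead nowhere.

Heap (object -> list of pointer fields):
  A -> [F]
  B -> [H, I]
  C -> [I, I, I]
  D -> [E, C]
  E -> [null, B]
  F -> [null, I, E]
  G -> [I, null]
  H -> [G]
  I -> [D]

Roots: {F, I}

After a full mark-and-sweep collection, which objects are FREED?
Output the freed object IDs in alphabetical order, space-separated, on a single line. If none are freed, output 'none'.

Roots: F I
Mark F: refs=null I E, marked=F
Mark I: refs=D, marked=F I
Mark E: refs=null B, marked=E F I
Mark D: refs=E C, marked=D E F I
Mark B: refs=H I, marked=B D E F I
Mark C: refs=I I I, marked=B C D E F I
Mark H: refs=G, marked=B C D E F H I
Mark G: refs=I null, marked=B C D E F G H I
Unmarked (collected): A

Answer: A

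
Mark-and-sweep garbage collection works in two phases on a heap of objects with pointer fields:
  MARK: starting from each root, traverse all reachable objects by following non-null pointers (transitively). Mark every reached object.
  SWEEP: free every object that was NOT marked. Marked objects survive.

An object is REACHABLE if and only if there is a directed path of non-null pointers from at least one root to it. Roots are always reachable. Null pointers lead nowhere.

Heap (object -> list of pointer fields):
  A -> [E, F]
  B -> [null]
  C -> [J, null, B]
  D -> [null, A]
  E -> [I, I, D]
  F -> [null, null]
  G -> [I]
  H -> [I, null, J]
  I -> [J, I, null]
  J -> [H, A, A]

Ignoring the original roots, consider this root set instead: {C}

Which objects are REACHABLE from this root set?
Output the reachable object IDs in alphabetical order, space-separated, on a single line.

Answer: A B C D E F H I J

Derivation:
Roots: C
Mark C: refs=J null B, marked=C
Mark J: refs=H A A, marked=C J
Mark B: refs=null, marked=B C J
Mark H: refs=I null J, marked=B C H J
Mark A: refs=E F, marked=A B C H J
Mark I: refs=J I null, marked=A B C H I J
Mark E: refs=I I D, marked=A B C E H I J
Mark F: refs=null null, marked=A B C E F H I J
Mark D: refs=null A, marked=A B C D E F H I J
Unmarked (collected): G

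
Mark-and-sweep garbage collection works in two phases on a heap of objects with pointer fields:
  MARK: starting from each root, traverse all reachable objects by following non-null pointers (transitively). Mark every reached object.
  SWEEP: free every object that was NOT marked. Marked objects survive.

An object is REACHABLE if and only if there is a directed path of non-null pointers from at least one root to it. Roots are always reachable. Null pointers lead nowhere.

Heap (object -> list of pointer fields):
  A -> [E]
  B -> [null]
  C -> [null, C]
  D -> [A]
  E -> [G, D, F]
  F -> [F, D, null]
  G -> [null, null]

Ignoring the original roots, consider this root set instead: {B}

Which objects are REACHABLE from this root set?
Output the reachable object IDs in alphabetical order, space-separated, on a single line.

Roots: B
Mark B: refs=null, marked=B
Unmarked (collected): A C D E F G

Answer: B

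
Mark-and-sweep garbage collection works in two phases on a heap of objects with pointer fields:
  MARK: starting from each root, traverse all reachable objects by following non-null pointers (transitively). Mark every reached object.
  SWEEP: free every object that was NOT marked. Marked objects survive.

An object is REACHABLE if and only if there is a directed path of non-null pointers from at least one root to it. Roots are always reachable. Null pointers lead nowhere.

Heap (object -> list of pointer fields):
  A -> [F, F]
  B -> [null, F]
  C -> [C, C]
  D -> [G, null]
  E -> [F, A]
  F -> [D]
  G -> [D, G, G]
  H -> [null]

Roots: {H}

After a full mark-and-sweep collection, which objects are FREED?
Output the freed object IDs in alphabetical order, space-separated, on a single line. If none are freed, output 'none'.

Roots: H
Mark H: refs=null, marked=H
Unmarked (collected): A B C D E F G

Answer: A B C D E F G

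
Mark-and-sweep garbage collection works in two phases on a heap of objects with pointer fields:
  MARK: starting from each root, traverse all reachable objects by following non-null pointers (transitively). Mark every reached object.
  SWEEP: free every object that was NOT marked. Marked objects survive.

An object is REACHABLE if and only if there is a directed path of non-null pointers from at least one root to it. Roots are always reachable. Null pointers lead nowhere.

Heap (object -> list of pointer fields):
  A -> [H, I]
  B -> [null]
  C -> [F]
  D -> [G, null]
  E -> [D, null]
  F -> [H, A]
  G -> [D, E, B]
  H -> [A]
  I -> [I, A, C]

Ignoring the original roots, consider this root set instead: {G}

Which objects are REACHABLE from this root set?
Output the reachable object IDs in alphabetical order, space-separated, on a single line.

Roots: G
Mark G: refs=D E B, marked=G
Mark D: refs=G null, marked=D G
Mark E: refs=D null, marked=D E G
Mark B: refs=null, marked=B D E G
Unmarked (collected): A C F H I

Answer: B D E G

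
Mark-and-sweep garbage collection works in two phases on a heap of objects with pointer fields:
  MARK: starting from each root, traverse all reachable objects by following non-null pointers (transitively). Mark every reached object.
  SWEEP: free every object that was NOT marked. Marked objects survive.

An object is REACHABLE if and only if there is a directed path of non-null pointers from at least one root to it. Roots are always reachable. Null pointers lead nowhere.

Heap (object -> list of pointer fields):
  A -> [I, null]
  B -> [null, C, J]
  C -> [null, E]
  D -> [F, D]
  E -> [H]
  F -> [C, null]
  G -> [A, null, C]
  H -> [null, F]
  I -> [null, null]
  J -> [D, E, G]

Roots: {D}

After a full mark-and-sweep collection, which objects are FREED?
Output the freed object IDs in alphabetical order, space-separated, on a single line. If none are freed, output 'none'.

Roots: D
Mark D: refs=F D, marked=D
Mark F: refs=C null, marked=D F
Mark C: refs=null E, marked=C D F
Mark E: refs=H, marked=C D E F
Mark H: refs=null F, marked=C D E F H
Unmarked (collected): A B G I J

Answer: A B G I J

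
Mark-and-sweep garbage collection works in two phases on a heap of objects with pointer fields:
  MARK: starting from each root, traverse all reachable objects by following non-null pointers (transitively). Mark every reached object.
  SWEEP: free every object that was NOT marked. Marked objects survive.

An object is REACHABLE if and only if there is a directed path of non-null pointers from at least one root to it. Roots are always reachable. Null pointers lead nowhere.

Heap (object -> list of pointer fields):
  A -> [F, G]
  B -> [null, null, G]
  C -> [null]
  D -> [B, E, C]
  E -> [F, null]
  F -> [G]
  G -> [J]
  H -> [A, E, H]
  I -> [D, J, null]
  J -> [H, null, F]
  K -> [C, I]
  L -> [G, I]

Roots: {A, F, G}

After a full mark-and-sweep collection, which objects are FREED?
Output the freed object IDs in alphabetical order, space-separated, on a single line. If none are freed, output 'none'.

Roots: A F G
Mark A: refs=F G, marked=A
Mark F: refs=G, marked=A F
Mark G: refs=J, marked=A F G
Mark J: refs=H null F, marked=A F G J
Mark H: refs=A E H, marked=A F G H J
Mark E: refs=F null, marked=A E F G H J
Unmarked (collected): B C D I K L

Answer: B C D I K L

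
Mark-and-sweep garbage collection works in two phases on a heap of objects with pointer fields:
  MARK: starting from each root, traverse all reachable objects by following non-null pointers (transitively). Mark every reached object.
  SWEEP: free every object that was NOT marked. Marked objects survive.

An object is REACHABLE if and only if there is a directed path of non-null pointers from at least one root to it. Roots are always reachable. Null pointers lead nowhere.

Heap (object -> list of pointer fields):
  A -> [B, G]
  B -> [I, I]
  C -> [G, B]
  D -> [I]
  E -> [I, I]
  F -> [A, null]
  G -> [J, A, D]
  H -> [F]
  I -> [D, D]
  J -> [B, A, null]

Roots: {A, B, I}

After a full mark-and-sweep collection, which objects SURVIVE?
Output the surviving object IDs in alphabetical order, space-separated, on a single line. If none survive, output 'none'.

Roots: A B I
Mark A: refs=B G, marked=A
Mark B: refs=I I, marked=A B
Mark I: refs=D D, marked=A B I
Mark G: refs=J A D, marked=A B G I
Mark D: refs=I, marked=A B D G I
Mark J: refs=B A null, marked=A B D G I J
Unmarked (collected): C E F H

Answer: A B D G I J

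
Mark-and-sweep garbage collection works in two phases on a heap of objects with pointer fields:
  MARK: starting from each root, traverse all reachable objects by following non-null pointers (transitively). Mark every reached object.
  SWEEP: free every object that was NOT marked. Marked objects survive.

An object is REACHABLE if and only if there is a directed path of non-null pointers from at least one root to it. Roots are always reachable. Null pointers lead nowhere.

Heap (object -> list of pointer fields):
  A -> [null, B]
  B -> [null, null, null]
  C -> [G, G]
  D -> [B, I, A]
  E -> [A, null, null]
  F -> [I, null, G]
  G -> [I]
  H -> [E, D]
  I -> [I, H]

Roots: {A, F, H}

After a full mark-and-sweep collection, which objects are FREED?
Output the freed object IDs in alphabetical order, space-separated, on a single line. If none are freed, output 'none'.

Roots: A F H
Mark A: refs=null B, marked=A
Mark F: refs=I null G, marked=A F
Mark H: refs=E D, marked=A F H
Mark B: refs=null null null, marked=A B F H
Mark I: refs=I H, marked=A B F H I
Mark G: refs=I, marked=A B F G H I
Mark E: refs=A null null, marked=A B E F G H I
Mark D: refs=B I A, marked=A B D E F G H I
Unmarked (collected): C

Answer: C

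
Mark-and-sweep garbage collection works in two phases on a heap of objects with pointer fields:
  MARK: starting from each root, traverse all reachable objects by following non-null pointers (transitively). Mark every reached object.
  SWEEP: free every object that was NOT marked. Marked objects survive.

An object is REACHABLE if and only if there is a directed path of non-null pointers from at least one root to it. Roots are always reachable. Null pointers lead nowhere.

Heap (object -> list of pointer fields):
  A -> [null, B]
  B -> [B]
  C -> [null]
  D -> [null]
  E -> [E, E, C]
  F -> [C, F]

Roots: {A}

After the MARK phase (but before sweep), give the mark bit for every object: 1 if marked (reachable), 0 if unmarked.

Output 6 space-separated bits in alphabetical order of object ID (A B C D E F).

Roots: A
Mark A: refs=null B, marked=A
Mark B: refs=B, marked=A B
Unmarked (collected): C D E F

Answer: 1 1 0 0 0 0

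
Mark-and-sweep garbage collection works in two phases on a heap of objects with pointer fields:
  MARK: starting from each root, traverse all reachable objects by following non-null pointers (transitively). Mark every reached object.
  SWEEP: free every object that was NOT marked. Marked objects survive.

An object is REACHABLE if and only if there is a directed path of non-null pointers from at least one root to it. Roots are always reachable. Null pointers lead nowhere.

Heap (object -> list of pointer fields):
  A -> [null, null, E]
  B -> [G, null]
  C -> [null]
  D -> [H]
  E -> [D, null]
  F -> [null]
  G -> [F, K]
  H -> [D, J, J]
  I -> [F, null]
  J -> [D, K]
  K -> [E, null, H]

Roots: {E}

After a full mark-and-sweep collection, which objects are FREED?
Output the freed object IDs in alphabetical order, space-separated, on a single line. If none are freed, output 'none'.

Roots: E
Mark E: refs=D null, marked=E
Mark D: refs=H, marked=D E
Mark H: refs=D J J, marked=D E H
Mark J: refs=D K, marked=D E H J
Mark K: refs=E null H, marked=D E H J K
Unmarked (collected): A B C F G I

Answer: A B C F G I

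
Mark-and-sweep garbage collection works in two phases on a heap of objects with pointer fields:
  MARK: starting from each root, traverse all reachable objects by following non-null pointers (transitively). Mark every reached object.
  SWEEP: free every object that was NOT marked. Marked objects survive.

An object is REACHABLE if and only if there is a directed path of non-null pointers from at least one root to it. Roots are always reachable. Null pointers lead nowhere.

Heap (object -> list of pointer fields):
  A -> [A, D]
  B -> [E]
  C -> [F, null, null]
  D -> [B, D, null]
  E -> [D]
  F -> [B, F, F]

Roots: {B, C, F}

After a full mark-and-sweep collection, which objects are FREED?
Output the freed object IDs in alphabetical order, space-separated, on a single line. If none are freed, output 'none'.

Answer: A

Derivation:
Roots: B C F
Mark B: refs=E, marked=B
Mark C: refs=F null null, marked=B C
Mark F: refs=B F F, marked=B C F
Mark E: refs=D, marked=B C E F
Mark D: refs=B D null, marked=B C D E F
Unmarked (collected): A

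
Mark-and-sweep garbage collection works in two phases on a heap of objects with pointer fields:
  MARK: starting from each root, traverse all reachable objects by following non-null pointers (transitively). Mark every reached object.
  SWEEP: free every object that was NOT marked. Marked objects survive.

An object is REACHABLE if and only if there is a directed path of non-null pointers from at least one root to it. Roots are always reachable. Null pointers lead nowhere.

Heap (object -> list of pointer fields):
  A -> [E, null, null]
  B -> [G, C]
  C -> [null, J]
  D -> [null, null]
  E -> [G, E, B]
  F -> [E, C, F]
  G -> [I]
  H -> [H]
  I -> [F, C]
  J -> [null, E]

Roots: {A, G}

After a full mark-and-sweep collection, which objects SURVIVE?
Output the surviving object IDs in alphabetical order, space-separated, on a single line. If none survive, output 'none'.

Roots: A G
Mark A: refs=E null null, marked=A
Mark G: refs=I, marked=A G
Mark E: refs=G E B, marked=A E G
Mark I: refs=F C, marked=A E G I
Mark B: refs=G C, marked=A B E G I
Mark F: refs=E C F, marked=A B E F G I
Mark C: refs=null J, marked=A B C E F G I
Mark J: refs=null E, marked=A B C E F G I J
Unmarked (collected): D H

Answer: A B C E F G I J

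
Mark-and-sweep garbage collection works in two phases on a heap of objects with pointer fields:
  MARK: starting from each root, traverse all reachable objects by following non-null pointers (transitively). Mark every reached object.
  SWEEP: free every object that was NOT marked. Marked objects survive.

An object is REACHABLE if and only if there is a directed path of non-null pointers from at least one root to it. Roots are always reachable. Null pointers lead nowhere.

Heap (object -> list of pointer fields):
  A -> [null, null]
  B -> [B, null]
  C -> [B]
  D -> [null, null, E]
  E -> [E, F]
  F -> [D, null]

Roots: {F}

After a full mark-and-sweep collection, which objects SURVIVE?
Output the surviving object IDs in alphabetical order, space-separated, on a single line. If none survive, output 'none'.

Roots: F
Mark F: refs=D null, marked=F
Mark D: refs=null null E, marked=D F
Mark E: refs=E F, marked=D E F
Unmarked (collected): A B C

Answer: D E F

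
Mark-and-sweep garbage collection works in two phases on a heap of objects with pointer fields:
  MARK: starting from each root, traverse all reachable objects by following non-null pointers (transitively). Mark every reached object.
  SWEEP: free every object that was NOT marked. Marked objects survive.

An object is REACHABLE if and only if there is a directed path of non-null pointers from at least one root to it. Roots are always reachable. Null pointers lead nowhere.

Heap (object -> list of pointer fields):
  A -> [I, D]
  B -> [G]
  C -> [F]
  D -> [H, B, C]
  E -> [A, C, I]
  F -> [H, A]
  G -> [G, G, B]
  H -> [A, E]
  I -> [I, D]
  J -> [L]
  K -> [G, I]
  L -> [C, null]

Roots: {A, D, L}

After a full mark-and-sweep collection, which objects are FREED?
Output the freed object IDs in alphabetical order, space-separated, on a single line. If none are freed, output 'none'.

Answer: J K

Derivation:
Roots: A D L
Mark A: refs=I D, marked=A
Mark D: refs=H B C, marked=A D
Mark L: refs=C null, marked=A D L
Mark I: refs=I D, marked=A D I L
Mark H: refs=A E, marked=A D H I L
Mark B: refs=G, marked=A B D H I L
Mark C: refs=F, marked=A B C D H I L
Mark E: refs=A C I, marked=A B C D E H I L
Mark G: refs=G G B, marked=A B C D E G H I L
Mark F: refs=H A, marked=A B C D E F G H I L
Unmarked (collected): J K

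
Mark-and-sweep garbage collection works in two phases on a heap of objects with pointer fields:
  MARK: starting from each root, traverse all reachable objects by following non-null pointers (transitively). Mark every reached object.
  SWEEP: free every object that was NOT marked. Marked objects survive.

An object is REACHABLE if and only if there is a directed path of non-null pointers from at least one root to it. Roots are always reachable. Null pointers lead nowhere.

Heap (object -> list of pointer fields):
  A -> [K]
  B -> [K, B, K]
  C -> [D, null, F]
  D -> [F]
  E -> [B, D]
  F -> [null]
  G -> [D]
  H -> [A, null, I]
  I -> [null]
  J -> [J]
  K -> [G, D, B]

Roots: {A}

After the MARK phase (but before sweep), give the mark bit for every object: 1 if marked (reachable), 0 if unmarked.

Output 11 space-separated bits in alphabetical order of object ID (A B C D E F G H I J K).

Answer: 1 1 0 1 0 1 1 0 0 0 1

Derivation:
Roots: A
Mark A: refs=K, marked=A
Mark K: refs=G D B, marked=A K
Mark G: refs=D, marked=A G K
Mark D: refs=F, marked=A D G K
Mark B: refs=K B K, marked=A B D G K
Mark F: refs=null, marked=A B D F G K
Unmarked (collected): C E H I J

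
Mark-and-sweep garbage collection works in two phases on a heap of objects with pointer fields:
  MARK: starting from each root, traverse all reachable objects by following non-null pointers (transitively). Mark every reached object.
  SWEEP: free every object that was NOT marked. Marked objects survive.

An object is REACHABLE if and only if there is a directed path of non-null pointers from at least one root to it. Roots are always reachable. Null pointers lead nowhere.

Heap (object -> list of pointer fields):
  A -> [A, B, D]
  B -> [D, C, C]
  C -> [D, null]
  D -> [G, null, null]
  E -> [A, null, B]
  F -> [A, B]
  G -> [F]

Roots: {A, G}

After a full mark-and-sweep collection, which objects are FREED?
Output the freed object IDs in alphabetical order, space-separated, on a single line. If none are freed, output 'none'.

Answer: E

Derivation:
Roots: A G
Mark A: refs=A B D, marked=A
Mark G: refs=F, marked=A G
Mark B: refs=D C C, marked=A B G
Mark D: refs=G null null, marked=A B D G
Mark F: refs=A B, marked=A B D F G
Mark C: refs=D null, marked=A B C D F G
Unmarked (collected): E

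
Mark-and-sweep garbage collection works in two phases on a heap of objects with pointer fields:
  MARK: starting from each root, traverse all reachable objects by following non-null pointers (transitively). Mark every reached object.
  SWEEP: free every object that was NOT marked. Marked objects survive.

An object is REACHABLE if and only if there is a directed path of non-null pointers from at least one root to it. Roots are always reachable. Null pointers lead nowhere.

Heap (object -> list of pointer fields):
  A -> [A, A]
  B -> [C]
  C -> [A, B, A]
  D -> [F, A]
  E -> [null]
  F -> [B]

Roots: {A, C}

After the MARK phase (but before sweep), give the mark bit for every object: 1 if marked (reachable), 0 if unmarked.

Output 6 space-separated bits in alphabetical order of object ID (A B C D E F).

Roots: A C
Mark A: refs=A A, marked=A
Mark C: refs=A B A, marked=A C
Mark B: refs=C, marked=A B C
Unmarked (collected): D E F

Answer: 1 1 1 0 0 0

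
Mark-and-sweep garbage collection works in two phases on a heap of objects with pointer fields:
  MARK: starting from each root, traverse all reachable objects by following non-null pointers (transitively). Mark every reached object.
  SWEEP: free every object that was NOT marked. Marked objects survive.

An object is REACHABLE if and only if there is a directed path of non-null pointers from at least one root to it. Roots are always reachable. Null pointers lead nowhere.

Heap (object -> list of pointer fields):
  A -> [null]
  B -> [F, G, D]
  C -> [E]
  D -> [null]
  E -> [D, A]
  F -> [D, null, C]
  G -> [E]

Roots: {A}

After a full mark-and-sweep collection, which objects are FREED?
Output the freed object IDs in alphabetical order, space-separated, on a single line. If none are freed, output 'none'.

Answer: B C D E F G

Derivation:
Roots: A
Mark A: refs=null, marked=A
Unmarked (collected): B C D E F G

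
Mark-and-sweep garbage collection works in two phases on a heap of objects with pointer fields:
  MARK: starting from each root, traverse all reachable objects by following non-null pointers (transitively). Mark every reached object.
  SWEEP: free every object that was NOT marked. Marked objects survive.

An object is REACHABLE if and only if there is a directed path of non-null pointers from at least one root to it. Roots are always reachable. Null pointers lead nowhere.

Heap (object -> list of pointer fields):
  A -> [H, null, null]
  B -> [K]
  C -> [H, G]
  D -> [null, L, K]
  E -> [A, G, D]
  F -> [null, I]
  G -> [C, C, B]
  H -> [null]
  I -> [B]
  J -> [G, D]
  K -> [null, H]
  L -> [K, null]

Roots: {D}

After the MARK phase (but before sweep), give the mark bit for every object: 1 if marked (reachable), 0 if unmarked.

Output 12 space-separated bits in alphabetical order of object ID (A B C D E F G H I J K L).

Roots: D
Mark D: refs=null L K, marked=D
Mark L: refs=K null, marked=D L
Mark K: refs=null H, marked=D K L
Mark H: refs=null, marked=D H K L
Unmarked (collected): A B C E F G I J

Answer: 0 0 0 1 0 0 0 1 0 0 1 1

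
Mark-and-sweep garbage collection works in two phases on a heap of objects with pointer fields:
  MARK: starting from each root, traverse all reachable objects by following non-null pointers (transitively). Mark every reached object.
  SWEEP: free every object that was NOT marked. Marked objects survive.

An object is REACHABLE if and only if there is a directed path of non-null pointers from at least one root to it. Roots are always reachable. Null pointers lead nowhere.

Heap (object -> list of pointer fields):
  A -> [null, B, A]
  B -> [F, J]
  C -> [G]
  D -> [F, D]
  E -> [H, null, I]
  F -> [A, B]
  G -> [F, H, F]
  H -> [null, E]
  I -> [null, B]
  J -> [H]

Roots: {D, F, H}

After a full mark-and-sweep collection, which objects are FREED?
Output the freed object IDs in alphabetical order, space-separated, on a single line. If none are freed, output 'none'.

Roots: D F H
Mark D: refs=F D, marked=D
Mark F: refs=A B, marked=D F
Mark H: refs=null E, marked=D F H
Mark A: refs=null B A, marked=A D F H
Mark B: refs=F J, marked=A B D F H
Mark E: refs=H null I, marked=A B D E F H
Mark J: refs=H, marked=A B D E F H J
Mark I: refs=null B, marked=A B D E F H I J
Unmarked (collected): C G

Answer: C G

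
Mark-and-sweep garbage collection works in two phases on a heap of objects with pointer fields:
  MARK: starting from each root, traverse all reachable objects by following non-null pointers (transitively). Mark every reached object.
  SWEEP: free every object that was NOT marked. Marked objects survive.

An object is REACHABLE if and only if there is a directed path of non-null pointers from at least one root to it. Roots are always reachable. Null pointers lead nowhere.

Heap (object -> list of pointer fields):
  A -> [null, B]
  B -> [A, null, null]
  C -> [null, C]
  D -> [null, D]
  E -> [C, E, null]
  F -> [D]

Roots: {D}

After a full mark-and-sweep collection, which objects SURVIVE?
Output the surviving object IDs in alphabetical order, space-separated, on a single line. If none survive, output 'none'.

Answer: D

Derivation:
Roots: D
Mark D: refs=null D, marked=D
Unmarked (collected): A B C E F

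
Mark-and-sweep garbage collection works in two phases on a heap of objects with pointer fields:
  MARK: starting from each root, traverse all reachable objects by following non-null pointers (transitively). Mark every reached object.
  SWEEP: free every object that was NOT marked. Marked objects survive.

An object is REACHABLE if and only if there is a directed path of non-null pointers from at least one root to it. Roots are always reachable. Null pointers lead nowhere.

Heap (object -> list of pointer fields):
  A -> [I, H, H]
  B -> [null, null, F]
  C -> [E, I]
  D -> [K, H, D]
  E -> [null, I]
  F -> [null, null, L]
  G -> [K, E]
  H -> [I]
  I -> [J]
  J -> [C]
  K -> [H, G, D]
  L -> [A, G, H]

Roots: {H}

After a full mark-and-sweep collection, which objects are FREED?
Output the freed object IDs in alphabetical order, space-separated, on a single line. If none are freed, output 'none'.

Answer: A B D F G K L

Derivation:
Roots: H
Mark H: refs=I, marked=H
Mark I: refs=J, marked=H I
Mark J: refs=C, marked=H I J
Mark C: refs=E I, marked=C H I J
Mark E: refs=null I, marked=C E H I J
Unmarked (collected): A B D F G K L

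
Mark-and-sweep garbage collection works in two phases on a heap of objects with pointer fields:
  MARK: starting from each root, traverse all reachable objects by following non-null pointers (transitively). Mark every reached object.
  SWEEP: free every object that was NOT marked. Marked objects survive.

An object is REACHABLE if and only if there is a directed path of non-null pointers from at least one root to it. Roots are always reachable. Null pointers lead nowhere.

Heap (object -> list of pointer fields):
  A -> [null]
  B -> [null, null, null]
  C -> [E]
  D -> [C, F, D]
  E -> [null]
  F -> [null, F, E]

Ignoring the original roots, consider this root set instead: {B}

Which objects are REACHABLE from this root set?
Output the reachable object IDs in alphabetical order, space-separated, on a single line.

Answer: B

Derivation:
Roots: B
Mark B: refs=null null null, marked=B
Unmarked (collected): A C D E F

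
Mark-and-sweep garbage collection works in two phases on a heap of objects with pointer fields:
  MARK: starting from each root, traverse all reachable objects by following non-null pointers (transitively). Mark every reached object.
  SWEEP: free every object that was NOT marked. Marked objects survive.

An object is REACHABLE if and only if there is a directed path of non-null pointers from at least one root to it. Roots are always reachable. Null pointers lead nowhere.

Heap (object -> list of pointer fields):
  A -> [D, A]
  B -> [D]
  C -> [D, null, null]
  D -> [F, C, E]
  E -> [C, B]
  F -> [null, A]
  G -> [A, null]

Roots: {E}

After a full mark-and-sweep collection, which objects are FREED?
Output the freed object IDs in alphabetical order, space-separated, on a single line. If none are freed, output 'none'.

Answer: G

Derivation:
Roots: E
Mark E: refs=C B, marked=E
Mark C: refs=D null null, marked=C E
Mark B: refs=D, marked=B C E
Mark D: refs=F C E, marked=B C D E
Mark F: refs=null A, marked=B C D E F
Mark A: refs=D A, marked=A B C D E F
Unmarked (collected): G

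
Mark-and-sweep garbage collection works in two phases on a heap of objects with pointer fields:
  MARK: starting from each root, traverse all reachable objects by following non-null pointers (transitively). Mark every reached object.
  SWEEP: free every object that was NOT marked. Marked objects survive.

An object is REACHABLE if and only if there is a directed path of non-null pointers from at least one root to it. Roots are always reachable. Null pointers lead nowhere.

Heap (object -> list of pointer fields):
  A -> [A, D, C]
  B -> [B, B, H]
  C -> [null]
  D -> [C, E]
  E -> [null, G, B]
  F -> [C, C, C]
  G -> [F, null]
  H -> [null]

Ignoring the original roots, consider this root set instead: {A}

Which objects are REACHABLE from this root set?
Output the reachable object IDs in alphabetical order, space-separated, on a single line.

Answer: A B C D E F G H

Derivation:
Roots: A
Mark A: refs=A D C, marked=A
Mark D: refs=C E, marked=A D
Mark C: refs=null, marked=A C D
Mark E: refs=null G B, marked=A C D E
Mark G: refs=F null, marked=A C D E G
Mark B: refs=B B H, marked=A B C D E G
Mark F: refs=C C C, marked=A B C D E F G
Mark H: refs=null, marked=A B C D E F G H
Unmarked (collected): (none)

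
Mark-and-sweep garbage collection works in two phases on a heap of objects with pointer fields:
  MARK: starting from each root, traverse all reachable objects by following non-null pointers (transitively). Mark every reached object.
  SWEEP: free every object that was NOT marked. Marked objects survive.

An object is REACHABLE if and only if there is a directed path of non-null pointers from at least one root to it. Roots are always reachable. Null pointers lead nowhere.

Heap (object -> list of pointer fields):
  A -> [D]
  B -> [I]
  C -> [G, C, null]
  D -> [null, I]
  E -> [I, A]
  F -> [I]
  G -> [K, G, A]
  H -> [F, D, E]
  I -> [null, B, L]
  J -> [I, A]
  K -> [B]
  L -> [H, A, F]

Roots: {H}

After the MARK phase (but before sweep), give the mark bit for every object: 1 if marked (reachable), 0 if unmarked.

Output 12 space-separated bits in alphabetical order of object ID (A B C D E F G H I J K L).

Answer: 1 1 0 1 1 1 0 1 1 0 0 1

Derivation:
Roots: H
Mark H: refs=F D E, marked=H
Mark F: refs=I, marked=F H
Mark D: refs=null I, marked=D F H
Mark E: refs=I A, marked=D E F H
Mark I: refs=null B L, marked=D E F H I
Mark A: refs=D, marked=A D E F H I
Mark B: refs=I, marked=A B D E F H I
Mark L: refs=H A F, marked=A B D E F H I L
Unmarked (collected): C G J K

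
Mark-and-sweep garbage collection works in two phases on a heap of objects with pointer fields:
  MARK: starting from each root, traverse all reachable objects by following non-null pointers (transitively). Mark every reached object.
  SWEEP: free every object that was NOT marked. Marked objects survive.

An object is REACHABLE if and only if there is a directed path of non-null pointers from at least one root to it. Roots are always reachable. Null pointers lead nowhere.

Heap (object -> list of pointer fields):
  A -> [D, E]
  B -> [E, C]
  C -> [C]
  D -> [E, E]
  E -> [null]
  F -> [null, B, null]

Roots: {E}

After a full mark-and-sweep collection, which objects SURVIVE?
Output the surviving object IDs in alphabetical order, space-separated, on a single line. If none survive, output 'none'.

Answer: E

Derivation:
Roots: E
Mark E: refs=null, marked=E
Unmarked (collected): A B C D F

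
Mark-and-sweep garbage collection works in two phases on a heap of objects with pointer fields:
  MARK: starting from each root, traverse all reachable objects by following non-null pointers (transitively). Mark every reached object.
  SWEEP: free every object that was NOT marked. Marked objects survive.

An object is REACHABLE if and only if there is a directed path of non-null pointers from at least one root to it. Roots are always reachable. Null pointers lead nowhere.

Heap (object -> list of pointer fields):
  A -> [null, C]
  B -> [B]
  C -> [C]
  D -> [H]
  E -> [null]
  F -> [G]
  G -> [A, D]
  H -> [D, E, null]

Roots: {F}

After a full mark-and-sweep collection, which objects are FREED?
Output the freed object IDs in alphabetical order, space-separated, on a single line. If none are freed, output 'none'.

Roots: F
Mark F: refs=G, marked=F
Mark G: refs=A D, marked=F G
Mark A: refs=null C, marked=A F G
Mark D: refs=H, marked=A D F G
Mark C: refs=C, marked=A C D F G
Mark H: refs=D E null, marked=A C D F G H
Mark E: refs=null, marked=A C D E F G H
Unmarked (collected): B

Answer: B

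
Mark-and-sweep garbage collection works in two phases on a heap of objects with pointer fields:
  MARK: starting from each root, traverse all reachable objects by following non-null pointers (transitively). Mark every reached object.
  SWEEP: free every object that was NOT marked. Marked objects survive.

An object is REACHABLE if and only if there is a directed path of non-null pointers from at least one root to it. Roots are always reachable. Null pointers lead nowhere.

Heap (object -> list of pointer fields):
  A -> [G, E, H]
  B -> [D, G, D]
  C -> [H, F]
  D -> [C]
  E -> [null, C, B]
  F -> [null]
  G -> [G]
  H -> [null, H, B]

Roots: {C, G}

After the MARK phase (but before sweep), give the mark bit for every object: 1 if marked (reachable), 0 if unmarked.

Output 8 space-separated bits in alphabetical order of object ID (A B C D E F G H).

Answer: 0 1 1 1 0 1 1 1

Derivation:
Roots: C G
Mark C: refs=H F, marked=C
Mark G: refs=G, marked=C G
Mark H: refs=null H B, marked=C G H
Mark F: refs=null, marked=C F G H
Mark B: refs=D G D, marked=B C F G H
Mark D: refs=C, marked=B C D F G H
Unmarked (collected): A E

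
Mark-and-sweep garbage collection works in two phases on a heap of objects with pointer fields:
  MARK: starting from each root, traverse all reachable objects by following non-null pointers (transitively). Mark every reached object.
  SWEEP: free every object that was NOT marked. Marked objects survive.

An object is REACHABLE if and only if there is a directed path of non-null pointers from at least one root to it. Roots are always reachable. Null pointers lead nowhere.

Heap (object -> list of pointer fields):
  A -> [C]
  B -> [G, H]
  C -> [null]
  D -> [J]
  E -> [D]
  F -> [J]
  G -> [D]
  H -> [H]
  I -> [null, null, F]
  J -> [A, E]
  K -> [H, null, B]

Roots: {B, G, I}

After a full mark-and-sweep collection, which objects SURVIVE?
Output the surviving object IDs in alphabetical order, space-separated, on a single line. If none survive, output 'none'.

Answer: A B C D E F G H I J

Derivation:
Roots: B G I
Mark B: refs=G H, marked=B
Mark G: refs=D, marked=B G
Mark I: refs=null null F, marked=B G I
Mark H: refs=H, marked=B G H I
Mark D: refs=J, marked=B D G H I
Mark F: refs=J, marked=B D F G H I
Mark J: refs=A E, marked=B D F G H I J
Mark A: refs=C, marked=A B D F G H I J
Mark E: refs=D, marked=A B D E F G H I J
Mark C: refs=null, marked=A B C D E F G H I J
Unmarked (collected): K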